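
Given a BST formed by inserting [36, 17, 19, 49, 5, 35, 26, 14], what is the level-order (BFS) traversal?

Tree insertion order: [36, 17, 19, 49, 5, 35, 26, 14]
Tree (level-order array): [36, 17, 49, 5, 19, None, None, None, 14, None, 35, None, None, 26]
BFS from the root, enqueuing left then right child of each popped node:
  queue [36] -> pop 36, enqueue [17, 49], visited so far: [36]
  queue [17, 49] -> pop 17, enqueue [5, 19], visited so far: [36, 17]
  queue [49, 5, 19] -> pop 49, enqueue [none], visited so far: [36, 17, 49]
  queue [5, 19] -> pop 5, enqueue [14], visited so far: [36, 17, 49, 5]
  queue [19, 14] -> pop 19, enqueue [35], visited so far: [36, 17, 49, 5, 19]
  queue [14, 35] -> pop 14, enqueue [none], visited so far: [36, 17, 49, 5, 19, 14]
  queue [35] -> pop 35, enqueue [26], visited so far: [36, 17, 49, 5, 19, 14, 35]
  queue [26] -> pop 26, enqueue [none], visited so far: [36, 17, 49, 5, 19, 14, 35, 26]
Result: [36, 17, 49, 5, 19, 14, 35, 26]


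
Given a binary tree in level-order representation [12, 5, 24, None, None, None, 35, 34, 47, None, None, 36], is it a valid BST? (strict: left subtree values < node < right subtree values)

Level-order array: [12, 5, 24, None, None, None, 35, 34, 47, None, None, 36]
Validate using subtree bounds (lo, hi): at each node, require lo < value < hi,
then recurse left with hi=value and right with lo=value.
Preorder trace (stopping at first violation):
  at node 12 with bounds (-inf, +inf): OK
  at node 5 with bounds (-inf, 12): OK
  at node 24 with bounds (12, +inf): OK
  at node 35 with bounds (24, +inf): OK
  at node 34 with bounds (24, 35): OK
  at node 47 with bounds (35, +inf): OK
  at node 36 with bounds (35, 47): OK
No violation found at any node.
Result: Valid BST


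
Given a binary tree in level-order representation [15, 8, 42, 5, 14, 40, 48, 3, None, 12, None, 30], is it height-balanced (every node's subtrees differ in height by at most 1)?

Tree (level-order array): [15, 8, 42, 5, 14, 40, 48, 3, None, 12, None, 30]
Definition: a tree is height-balanced if, at every node, |h(left) - h(right)| <= 1 (empty subtree has height -1).
Bottom-up per-node check:
  node 3: h_left=-1, h_right=-1, diff=0 [OK], height=0
  node 5: h_left=0, h_right=-1, diff=1 [OK], height=1
  node 12: h_left=-1, h_right=-1, diff=0 [OK], height=0
  node 14: h_left=0, h_right=-1, diff=1 [OK], height=1
  node 8: h_left=1, h_right=1, diff=0 [OK], height=2
  node 30: h_left=-1, h_right=-1, diff=0 [OK], height=0
  node 40: h_left=0, h_right=-1, diff=1 [OK], height=1
  node 48: h_left=-1, h_right=-1, diff=0 [OK], height=0
  node 42: h_left=1, h_right=0, diff=1 [OK], height=2
  node 15: h_left=2, h_right=2, diff=0 [OK], height=3
All nodes satisfy the balance condition.
Result: Balanced


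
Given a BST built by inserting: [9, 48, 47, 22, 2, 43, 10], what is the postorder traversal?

Tree insertion order: [9, 48, 47, 22, 2, 43, 10]
Tree (level-order array): [9, 2, 48, None, None, 47, None, 22, None, 10, 43]
Postorder traversal: [2, 10, 43, 22, 47, 48, 9]


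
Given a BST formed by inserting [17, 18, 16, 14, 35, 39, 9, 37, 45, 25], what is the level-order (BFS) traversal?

Tree insertion order: [17, 18, 16, 14, 35, 39, 9, 37, 45, 25]
Tree (level-order array): [17, 16, 18, 14, None, None, 35, 9, None, 25, 39, None, None, None, None, 37, 45]
BFS from the root, enqueuing left then right child of each popped node:
  queue [17] -> pop 17, enqueue [16, 18], visited so far: [17]
  queue [16, 18] -> pop 16, enqueue [14], visited so far: [17, 16]
  queue [18, 14] -> pop 18, enqueue [35], visited so far: [17, 16, 18]
  queue [14, 35] -> pop 14, enqueue [9], visited so far: [17, 16, 18, 14]
  queue [35, 9] -> pop 35, enqueue [25, 39], visited so far: [17, 16, 18, 14, 35]
  queue [9, 25, 39] -> pop 9, enqueue [none], visited so far: [17, 16, 18, 14, 35, 9]
  queue [25, 39] -> pop 25, enqueue [none], visited so far: [17, 16, 18, 14, 35, 9, 25]
  queue [39] -> pop 39, enqueue [37, 45], visited so far: [17, 16, 18, 14, 35, 9, 25, 39]
  queue [37, 45] -> pop 37, enqueue [none], visited so far: [17, 16, 18, 14, 35, 9, 25, 39, 37]
  queue [45] -> pop 45, enqueue [none], visited so far: [17, 16, 18, 14, 35, 9, 25, 39, 37, 45]
Result: [17, 16, 18, 14, 35, 9, 25, 39, 37, 45]


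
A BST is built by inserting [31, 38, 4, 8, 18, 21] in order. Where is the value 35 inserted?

Starting tree (level order): [31, 4, 38, None, 8, None, None, None, 18, None, 21]
Insertion path: 31 -> 38
Result: insert 35 as left child of 38
Final tree (level order): [31, 4, 38, None, 8, 35, None, None, 18, None, None, None, 21]


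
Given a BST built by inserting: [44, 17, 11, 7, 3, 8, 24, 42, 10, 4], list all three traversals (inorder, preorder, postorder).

Tree insertion order: [44, 17, 11, 7, 3, 8, 24, 42, 10, 4]
Tree (level-order array): [44, 17, None, 11, 24, 7, None, None, 42, 3, 8, None, None, None, 4, None, 10]
Inorder (L, root, R): [3, 4, 7, 8, 10, 11, 17, 24, 42, 44]
Preorder (root, L, R): [44, 17, 11, 7, 3, 4, 8, 10, 24, 42]
Postorder (L, R, root): [4, 3, 10, 8, 7, 11, 42, 24, 17, 44]


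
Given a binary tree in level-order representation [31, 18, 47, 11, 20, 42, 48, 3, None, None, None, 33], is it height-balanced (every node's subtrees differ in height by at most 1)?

Tree (level-order array): [31, 18, 47, 11, 20, 42, 48, 3, None, None, None, 33]
Definition: a tree is height-balanced if, at every node, |h(left) - h(right)| <= 1 (empty subtree has height -1).
Bottom-up per-node check:
  node 3: h_left=-1, h_right=-1, diff=0 [OK], height=0
  node 11: h_left=0, h_right=-1, diff=1 [OK], height=1
  node 20: h_left=-1, h_right=-1, diff=0 [OK], height=0
  node 18: h_left=1, h_right=0, diff=1 [OK], height=2
  node 33: h_left=-1, h_right=-1, diff=0 [OK], height=0
  node 42: h_left=0, h_right=-1, diff=1 [OK], height=1
  node 48: h_left=-1, h_right=-1, diff=0 [OK], height=0
  node 47: h_left=1, h_right=0, diff=1 [OK], height=2
  node 31: h_left=2, h_right=2, diff=0 [OK], height=3
All nodes satisfy the balance condition.
Result: Balanced


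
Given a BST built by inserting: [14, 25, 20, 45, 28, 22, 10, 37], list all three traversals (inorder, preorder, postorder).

Tree insertion order: [14, 25, 20, 45, 28, 22, 10, 37]
Tree (level-order array): [14, 10, 25, None, None, 20, 45, None, 22, 28, None, None, None, None, 37]
Inorder (L, root, R): [10, 14, 20, 22, 25, 28, 37, 45]
Preorder (root, L, R): [14, 10, 25, 20, 22, 45, 28, 37]
Postorder (L, R, root): [10, 22, 20, 37, 28, 45, 25, 14]


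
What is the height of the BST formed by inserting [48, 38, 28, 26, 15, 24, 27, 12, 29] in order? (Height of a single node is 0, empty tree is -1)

Insertion order: [48, 38, 28, 26, 15, 24, 27, 12, 29]
Tree (level-order array): [48, 38, None, 28, None, 26, 29, 15, 27, None, None, 12, 24]
Compute height bottom-up (empty subtree = -1):
  height(12) = 1 + max(-1, -1) = 0
  height(24) = 1 + max(-1, -1) = 0
  height(15) = 1 + max(0, 0) = 1
  height(27) = 1 + max(-1, -1) = 0
  height(26) = 1 + max(1, 0) = 2
  height(29) = 1 + max(-1, -1) = 0
  height(28) = 1 + max(2, 0) = 3
  height(38) = 1 + max(3, -1) = 4
  height(48) = 1 + max(4, -1) = 5
Height = 5


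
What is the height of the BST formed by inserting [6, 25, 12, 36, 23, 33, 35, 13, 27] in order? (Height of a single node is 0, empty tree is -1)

Insertion order: [6, 25, 12, 36, 23, 33, 35, 13, 27]
Tree (level-order array): [6, None, 25, 12, 36, None, 23, 33, None, 13, None, 27, 35]
Compute height bottom-up (empty subtree = -1):
  height(13) = 1 + max(-1, -1) = 0
  height(23) = 1 + max(0, -1) = 1
  height(12) = 1 + max(-1, 1) = 2
  height(27) = 1 + max(-1, -1) = 0
  height(35) = 1 + max(-1, -1) = 0
  height(33) = 1 + max(0, 0) = 1
  height(36) = 1 + max(1, -1) = 2
  height(25) = 1 + max(2, 2) = 3
  height(6) = 1 + max(-1, 3) = 4
Height = 4


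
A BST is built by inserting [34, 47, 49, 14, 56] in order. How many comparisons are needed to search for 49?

Search path for 49: 34 -> 47 -> 49
Found: True
Comparisons: 3


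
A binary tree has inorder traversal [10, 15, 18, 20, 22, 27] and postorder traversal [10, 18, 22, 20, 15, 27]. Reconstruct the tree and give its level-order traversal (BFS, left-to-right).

Inorder:   [10, 15, 18, 20, 22, 27]
Postorder: [10, 18, 22, 20, 15, 27]
Algorithm: postorder visits root last, so walk postorder right-to-left;
each value is the root of the current inorder slice — split it at that
value, recurse on the right subtree first, then the left.
Recursive splits:
  root=27; inorder splits into left=[10, 15, 18, 20, 22], right=[]
  root=15; inorder splits into left=[10], right=[18, 20, 22]
  root=20; inorder splits into left=[18], right=[22]
  root=22; inorder splits into left=[], right=[]
  root=18; inorder splits into left=[], right=[]
  root=10; inorder splits into left=[], right=[]
Reconstructed level-order: [27, 15, 10, 20, 18, 22]


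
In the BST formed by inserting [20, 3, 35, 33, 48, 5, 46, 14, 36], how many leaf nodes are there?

Tree built from: [20, 3, 35, 33, 48, 5, 46, 14, 36]
Tree (level-order array): [20, 3, 35, None, 5, 33, 48, None, 14, None, None, 46, None, None, None, 36]
Rule: A leaf has 0 children.
Per-node child counts:
  node 20: 2 child(ren)
  node 3: 1 child(ren)
  node 5: 1 child(ren)
  node 14: 0 child(ren)
  node 35: 2 child(ren)
  node 33: 0 child(ren)
  node 48: 1 child(ren)
  node 46: 1 child(ren)
  node 36: 0 child(ren)
Matching nodes: [14, 33, 36]
Count of leaf nodes: 3


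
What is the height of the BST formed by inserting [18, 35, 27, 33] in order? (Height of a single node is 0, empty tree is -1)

Insertion order: [18, 35, 27, 33]
Tree (level-order array): [18, None, 35, 27, None, None, 33]
Compute height bottom-up (empty subtree = -1):
  height(33) = 1 + max(-1, -1) = 0
  height(27) = 1 + max(-1, 0) = 1
  height(35) = 1 + max(1, -1) = 2
  height(18) = 1 + max(-1, 2) = 3
Height = 3


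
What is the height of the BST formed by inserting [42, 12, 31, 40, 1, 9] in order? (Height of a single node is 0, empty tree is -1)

Insertion order: [42, 12, 31, 40, 1, 9]
Tree (level-order array): [42, 12, None, 1, 31, None, 9, None, 40]
Compute height bottom-up (empty subtree = -1):
  height(9) = 1 + max(-1, -1) = 0
  height(1) = 1 + max(-1, 0) = 1
  height(40) = 1 + max(-1, -1) = 0
  height(31) = 1 + max(-1, 0) = 1
  height(12) = 1 + max(1, 1) = 2
  height(42) = 1 + max(2, -1) = 3
Height = 3


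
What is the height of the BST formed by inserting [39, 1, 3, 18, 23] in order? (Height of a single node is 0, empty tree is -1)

Insertion order: [39, 1, 3, 18, 23]
Tree (level-order array): [39, 1, None, None, 3, None, 18, None, 23]
Compute height bottom-up (empty subtree = -1):
  height(23) = 1 + max(-1, -1) = 0
  height(18) = 1 + max(-1, 0) = 1
  height(3) = 1 + max(-1, 1) = 2
  height(1) = 1 + max(-1, 2) = 3
  height(39) = 1 + max(3, -1) = 4
Height = 4


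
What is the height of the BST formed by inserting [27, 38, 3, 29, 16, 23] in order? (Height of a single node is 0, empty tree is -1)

Insertion order: [27, 38, 3, 29, 16, 23]
Tree (level-order array): [27, 3, 38, None, 16, 29, None, None, 23]
Compute height bottom-up (empty subtree = -1):
  height(23) = 1 + max(-1, -1) = 0
  height(16) = 1 + max(-1, 0) = 1
  height(3) = 1 + max(-1, 1) = 2
  height(29) = 1 + max(-1, -1) = 0
  height(38) = 1 + max(0, -1) = 1
  height(27) = 1 + max(2, 1) = 3
Height = 3


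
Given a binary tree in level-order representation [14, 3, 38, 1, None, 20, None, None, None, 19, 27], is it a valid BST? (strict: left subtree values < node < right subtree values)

Level-order array: [14, 3, 38, 1, None, 20, None, None, None, 19, 27]
Validate using subtree bounds (lo, hi): at each node, require lo < value < hi,
then recurse left with hi=value and right with lo=value.
Preorder trace (stopping at first violation):
  at node 14 with bounds (-inf, +inf): OK
  at node 3 with bounds (-inf, 14): OK
  at node 1 with bounds (-inf, 3): OK
  at node 38 with bounds (14, +inf): OK
  at node 20 with bounds (14, 38): OK
  at node 19 with bounds (14, 20): OK
  at node 27 with bounds (20, 38): OK
No violation found at any node.
Result: Valid BST


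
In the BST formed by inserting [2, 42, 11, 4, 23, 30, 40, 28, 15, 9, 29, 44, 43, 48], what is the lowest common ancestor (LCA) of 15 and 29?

Tree insertion order: [2, 42, 11, 4, 23, 30, 40, 28, 15, 9, 29, 44, 43, 48]
Tree (level-order array): [2, None, 42, 11, 44, 4, 23, 43, 48, None, 9, 15, 30, None, None, None, None, None, None, None, None, 28, 40, None, 29]
In a BST, the LCA of p=15, q=29 is the first node v on the
root-to-leaf path with p <= v <= q (go left if both < v, right if both > v).
Walk from root:
  at 2: both 15 and 29 > 2, go right
  at 42: both 15 and 29 < 42, go left
  at 11: both 15 and 29 > 11, go right
  at 23: 15 <= 23 <= 29, this is the LCA
LCA = 23


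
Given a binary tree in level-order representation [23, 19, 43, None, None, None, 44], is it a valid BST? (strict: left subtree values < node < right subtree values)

Level-order array: [23, 19, 43, None, None, None, 44]
Validate using subtree bounds (lo, hi): at each node, require lo < value < hi,
then recurse left with hi=value and right with lo=value.
Preorder trace (stopping at first violation):
  at node 23 with bounds (-inf, +inf): OK
  at node 19 with bounds (-inf, 23): OK
  at node 43 with bounds (23, +inf): OK
  at node 44 with bounds (43, +inf): OK
No violation found at any node.
Result: Valid BST


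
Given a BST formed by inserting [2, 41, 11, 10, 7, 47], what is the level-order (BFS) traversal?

Tree insertion order: [2, 41, 11, 10, 7, 47]
Tree (level-order array): [2, None, 41, 11, 47, 10, None, None, None, 7]
BFS from the root, enqueuing left then right child of each popped node:
  queue [2] -> pop 2, enqueue [41], visited so far: [2]
  queue [41] -> pop 41, enqueue [11, 47], visited so far: [2, 41]
  queue [11, 47] -> pop 11, enqueue [10], visited so far: [2, 41, 11]
  queue [47, 10] -> pop 47, enqueue [none], visited so far: [2, 41, 11, 47]
  queue [10] -> pop 10, enqueue [7], visited so far: [2, 41, 11, 47, 10]
  queue [7] -> pop 7, enqueue [none], visited so far: [2, 41, 11, 47, 10, 7]
Result: [2, 41, 11, 47, 10, 7]


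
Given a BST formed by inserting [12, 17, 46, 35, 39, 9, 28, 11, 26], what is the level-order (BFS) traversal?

Tree insertion order: [12, 17, 46, 35, 39, 9, 28, 11, 26]
Tree (level-order array): [12, 9, 17, None, 11, None, 46, None, None, 35, None, 28, 39, 26]
BFS from the root, enqueuing left then right child of each popped node:
  queue [12] -> pop 12, enqueue [9, 17], visited so far: [12]
  queue [9, 17] -> pop 9, enqueue [11], visited so far: [12, 9]
  queue [17, 11] -> pop 17, enqueue [46], visited so far: [12, 9, 17]
  queue [11, 46] -> pop 11, enqueue [none], visited so far: [12, 9, 17, 11]
  queue [46] -> pop 46, enqueue [35], visited so far: [12, 9, 17, 11, 46]
  queue [35] -> pop 35, enqueue [28, 39], visited so far: [12, 9, 17, 11, 46, 35]
  queue [28, 39] -> pop 28, enqueue [26], visited so far: [12, 9, 17, 11, 46, 35, 28]
  queue [39, 26] -> pop 39, enqueue [none], visited so far: [12, 9, 17, 11, 46, 35, 28, 39]
  queue [26] -> pop 26, enqueue [none], visited so far: [12, 9, 17, 11, 46, 35, 28, 39, 26]
Result: [12, 9, 17, 11, 46, 35, 28, 39, 26]


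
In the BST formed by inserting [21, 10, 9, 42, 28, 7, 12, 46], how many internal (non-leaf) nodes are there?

Tree built from: [21, 10, 9, 42, 28, 7, 12, 46]
Tree (level-order array): [21, 10, 42, 9, 12, 28, 46, 7]
Rule: An internal node has at least one child.
Per-node child counts:
  node 21: 2 child(ren)
  node 10: 2 child(ren)
  node 9: 1 child(ren)
  node 7: 0 child(ren)
  node 12: 0 child(ren)
  node 42: 2 child(ren)
  node 28: 0 child(ren)
  node 46: 0 child(ren)
Matching nodes: [21, 10, 9, 42]
Count of internal (non-leaf) nodes: 4


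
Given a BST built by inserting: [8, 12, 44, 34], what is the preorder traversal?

Tree insertion order: [8, 12, 44, 34]
Tree (level-order array): [8, None, 12, None, 44, 34]
Preorder traversal: [8, 12, 44, 34]


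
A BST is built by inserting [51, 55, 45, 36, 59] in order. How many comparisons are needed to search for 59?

Search path for 59: 51 -> 55 -> 59
Found: True
Comparisons: 3


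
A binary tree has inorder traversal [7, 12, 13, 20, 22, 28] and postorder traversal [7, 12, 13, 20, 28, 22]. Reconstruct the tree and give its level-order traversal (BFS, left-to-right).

Inorder:   [7, 12, 13, 20, 22, 28]
Postorder: [7, 12, 13, 20, 28, 22]
Algorithm: postorder visits root last, so walk postorder right-to-left;
each value is the root of the current inorder slice — split it at that
value, recurse on the right subtree first, then the left.
Recursive splits:
  root=22; inorder splits into left=[7, 12, 13, 20], right=[28]
  root=28; inorder splits into left=[], right=[]
  root=20; inorder splits into left=[7, 12, 13], right=[]
  root=13; inorder splits into left=[7, 12], right=[]
  root=12; inorder splits into left=[7], right=[]
  root=7; inorder splits into left=[], right=[]
Reconstructed level-order: [22, 20, 28, 13, 12, 7]


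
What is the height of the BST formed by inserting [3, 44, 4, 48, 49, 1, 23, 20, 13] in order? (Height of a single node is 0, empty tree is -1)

Insertion order: [3, 44, 4, 48, 49, 1, 23, 20, 13]
Tree (level-order array): [3, 1, 44, None, None, 4, 48, None, 23, None, 49, 20, None, None, None, 13]
Compute height bottom-up (empty subtree = -1):
  height(1) = 1 + max(-1, -1) = 0
  height(13) = 1 + max(-1, -1) = 0
  height(20) = 1 + max(0, -1) = 1
  height(23) = 1 + max(1, -1) = 2
  height(4) = 1 + max(-1, 2) = 3
  height(49) = 1 + max(-1, -1) = 0
  height(48) = 1 + max(-1, 0) = 1
  height(44) = 1 + max(3, 1) = 4
  height(3) = 1 + max(0, 4) = 5
Height = 5


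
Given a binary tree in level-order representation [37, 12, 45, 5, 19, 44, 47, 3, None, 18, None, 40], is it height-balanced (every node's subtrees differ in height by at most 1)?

Tree (level-order array): [37, 12, 45, 5, 19, 44, 47, 3, None, 18, None, 40]
Definition: a tree is height-balanced if, at every node, |h(left) - h(right)| <= 1 (empty subtree has height -1).
Bottom-up per-node check:
  node 3: h_left=-1, h_right=-1, diff=0 [OK], height=0
  node 5: h_left=0, h_right=-1, diff=1 [OK], height=1
  node 18: h_left=-1, h_right=-1, diff=0 [OK], height=0
  node 19: h_left=0, h_right=-1, diff=1 [OK], height=1
  node 12: h_left=1, h_right=1, diff=0 [OK], height=2
  node 40: h_left=-1, h_right=-1, diff=0 [OK], height=0
  node 44: h_left=0, h_right=-1, diff=1 [OK], height=1
  node 47: h_left=-1, h_right=-1, diff=0 [OK], height=0
  node 45: h_left=1, h_right=0, diff=1 [OK], height=2
  node 37: h_left=2, h_right=2, diff=0 [OK], height=3
All nodes satisfy the balance condition.
Result: Balanced


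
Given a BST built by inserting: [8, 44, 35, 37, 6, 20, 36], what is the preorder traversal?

Tree insertion order: [8, 44, 35, 37, 6, 20, 36]
Tree (level-order array): [8, 6, 44, None, None, 35, None, 20, 37, None, None, 36]
Preorder traversal: [8, 6, 44, 35, 20, 37, 36]


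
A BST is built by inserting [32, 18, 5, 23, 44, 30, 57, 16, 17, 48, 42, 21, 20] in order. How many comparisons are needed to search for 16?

Search path for 16: 32 -> 18 -> 5 -> 16
Found: True
Comparisons: 4


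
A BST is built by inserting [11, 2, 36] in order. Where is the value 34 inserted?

Starting tree (level order): [11, 2, 36]
Insertion path: 11 -> 36
Result: insert 34 as left child of 36
Final tree (level order): [11, 2, 36, None, None, 34]


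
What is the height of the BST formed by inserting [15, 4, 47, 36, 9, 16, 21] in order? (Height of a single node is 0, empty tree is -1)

Insertion order: [15, 4, 47, 36, 9, 16, 21]
Tree (level-order array): [15, 4, 47, None, 9, 36, None, None, None, 16, None, None, 21]
Compute height bottom-up (empty subtree = -1):
  height(9) = 1 + max(-1, -1) = 0
  height(4) = 1 + max(-1, 0) = 1
  height(21) = 1 + max(-1, -1) = 0
  height(16) = 1 + max(-1, 0) = 1
  height(36) = 1 + max(1, -1) = 2
  height(47) = 1 + max(2, -1) = 3
  height(15) = 1 + max(1, 3) = 4
Height = 4


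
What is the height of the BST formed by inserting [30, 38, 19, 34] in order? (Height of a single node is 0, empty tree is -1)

Insertion order: [30, 38, 19, 34]
Tree (level-order array): [30, 19, 38, None, None, 34]
Compute height bottom-up (empty subtree = -1):
  height(19) = 1 + max(-1, -1) = 0
  height(34) = 1 + max(-1, -1) = 0
  height(38) = 1 + max(0, -1) = 1
  height(30) = 1 + max(0, 1) = 2
Height = 2


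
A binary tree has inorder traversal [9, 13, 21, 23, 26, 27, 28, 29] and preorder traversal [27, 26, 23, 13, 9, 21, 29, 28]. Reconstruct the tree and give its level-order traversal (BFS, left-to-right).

Inorder:  [9, 13, 21, 23, 26, 27, 28, 29]
Preorder: [27, 26, 23, 13, 9, 21, 29, 28]
Algorithm: preorder visits root first, so consume preorder in order;
for each root, split the current inorder slice at that value into
left-subtree inorder and right-subtree inorder, then recurse.
Recursive splits:
  root=27; inorder splits into left=[9, 13, 21, 23, 26], right=[28, 29]
  root=26; inorder splits into left=[9, 13, 21, 23], right=[]
  root=23; inorder splits into left=[9, 13, 21], right=[]
  root=13; inorder splits into left=[9], right=[21]
  root=9; inorder splits into left=[], right=[]
  root=21; inorder splits into left=[], right=[]
  root=29; inorder splits into left=[28], right=[]
  root=28; inorder splits into left=[], right=[]
Reconstructed level-order: [27, 26, 29, 23, 28, 13, 9, 21]


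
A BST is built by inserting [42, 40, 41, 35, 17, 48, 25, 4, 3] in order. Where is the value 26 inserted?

Starting tree (level order): [42, 40, 48, 35, 41, None, None, 17, None, None, None, 4, 25, 3]
Insertion path: 42 -> 40 -> 35 -> 17 -> 25
Result: insert 26 as right child of 25
Final tree (level order): [42, 40, 48, 35, 41, None, None, 17, None, None, None, 4, 25, 3, None, None, 26]


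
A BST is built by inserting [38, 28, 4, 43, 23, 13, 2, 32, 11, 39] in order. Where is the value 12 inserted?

Starting tree (level order): [38, 28, 43, 4, 32, 39, None, 2, 23, None, None, None, None, None, None, 13, None, 11]
Insertion path: 38 -> 28 -> 4 -> 23 -> 13 -> 11
Result: insert 12 as right child of 11
Final tree (level order): [38, 28, 43, 4, 32, 39, None, 2, 23, None, None, None, None, None, None, 13, None, 11, None, None, 12]


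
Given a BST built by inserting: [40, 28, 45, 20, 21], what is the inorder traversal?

Tree insertion order: [40, 28, 45, 20, 21]
Tree (level-order array): [40, 28, 45, 20, None, None, None, None, 21]
Inorder traversal: [20, 21, 28, 40, 45]


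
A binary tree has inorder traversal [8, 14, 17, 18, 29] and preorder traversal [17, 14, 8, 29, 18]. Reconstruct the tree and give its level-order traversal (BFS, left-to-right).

Inorder:  [8, 14, 17, 18, 29]
Preorder: [17, 14, 8, 29, 18]
Algorithm: preorder visits root first, so consume preorder in order;
for each root, split the current inorder slice at that value into
left-subtree inorder and right-subtree inorder, then recurse.
Recursive splits:
  root=17; inorder splits into left=[8, 14], right=[18, 29]
  root=14; inorder splits into left=[8], right=[]
  root=8; inorder splits into left=[], right=[]
  root=29; inorder splits into left=[18], right=[]
  root=18; inorder splits into left=[], right=[]
Reconstructed level-order: [17, 14, 29, 8, 18]


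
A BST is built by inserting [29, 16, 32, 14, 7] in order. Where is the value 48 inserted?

Starting tree (level order): [29, 16, 32, 14, None, None, None, 7]
Insertion path: 29 -> 32
Result: insert 48 as right child of 32
Final tree (level order): [29, 16, 32, 14, None, None, 48, 7]


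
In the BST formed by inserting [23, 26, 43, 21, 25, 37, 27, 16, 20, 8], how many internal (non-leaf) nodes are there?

Tree built from: [23, 26, 43, 21, 25, 37, 27, 16, 20, 8]
Tree (level-order array): [23, 21, 26, 16, None, 25, 43, 8, 20, None, None, 37, None, None, None, None, None, 27]
Rule: An internal node has at least one child.
Per-node child counts:
  node 23: 2 child(ren)
  node 21: 1 child(ren)
  node 16: 2 child(ren)
  node 8: 0 child(ren)
  node 20: 0 child(ren)
  node 26: 2 child(ren)
  node 25: 0 child(ren)
  node 43: 1 child(ren)
  node 37: 1 child(ren)
  node 27: 0 child(ren)
Matching nodes: [23, 21, 16, 26, 43, 37]
Count of internal (non-leaf) nodes: 6


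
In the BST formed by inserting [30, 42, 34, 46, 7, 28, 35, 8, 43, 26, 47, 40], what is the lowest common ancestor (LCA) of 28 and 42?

Tree insertion order: [30, 42, 34, 46, 7, 28, 35, 8, 43, 26, 47, 40]
Tree (level-order array): [30, 7, 42, None, 28, 34, 46, 8, None, None, 35, 43, 47, None, 26, None, 40]
In a BST, the LCA of p=28, q=42 is the first node v on the
root-to-leaf path with p <= v <= q (go left if both < v, right if both > v).
Walk from root:
  at 30: 28 <= 30 <= 42, this is the LCA
LCA = 30


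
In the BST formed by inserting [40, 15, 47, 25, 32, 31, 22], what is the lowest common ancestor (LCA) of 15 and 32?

Tree insertion order: [40, 15, 47, 25, 32, 31, 22]
Tree (level-order array): [40, 15, 47, None, 25, None, None, 22, 32, None, None, 31]
In a BST, the LCA of p=15, q=32 is the first node v on the
root-to-leaf path with p <= v <= q (go left if both < v, right if both > v).
Walk from root:
  at 40: both 15 and 32 < 40, go left
  at 15: 15 <= 15 <= 32, this is the LCA
LCA = 15


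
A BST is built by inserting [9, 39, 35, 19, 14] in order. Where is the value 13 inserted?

Starting tree (level order): [9, None, 39, 35, None, 19, None, 14]
Insertion path: 9 -> 39 -> 35 -> 19 -> 14
Result: insert 13 as left child of 14
Final tree (level order): [9, None, 39, 35, None, 19, None, 14, None, 13]


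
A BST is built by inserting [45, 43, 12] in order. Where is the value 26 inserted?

Starting tree (level order): [45, 43, None, 12]
Insertion path: 45 -> 43 -> 12
Result: insert 26 as right child of 12
Final tree (level order): [45, 43, None, 12, None, None, 26]


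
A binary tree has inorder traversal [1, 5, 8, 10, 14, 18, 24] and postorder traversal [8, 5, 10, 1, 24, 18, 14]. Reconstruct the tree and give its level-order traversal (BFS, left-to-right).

Inorder:   [1, 5, 8, 10, 14, 18, 24]
Postorder: [8, 5, 10, 1, 24, 18, 14]
Algorithm: postorder visits root last, so walk postorder right-to-left;
each value is the root of the current inorder slice — split it at that
value, recurse on the right subtree first, then the left.
Recursive splits:
  root=14; inorder splits into left=[1, 5, 8, 10], right=[18, 24]
  root=18; inorder splits into left=[], right=[24]
  root=24; inorder splits into left=[], right=[]
  root=1; inorder splits into left=[], right=[5, 8, 10]
  root=10; inorder splits into left=[5, 8], right=[]
  root=5; inorder splits into left=[], right=[8]
  root=8; inorder splits into left=[], right=[]
Reconstructed level-order: [14, 1, 18, 10, 24, 5, 8]


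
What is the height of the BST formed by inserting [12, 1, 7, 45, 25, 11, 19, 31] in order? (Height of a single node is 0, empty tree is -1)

Insertion order: [12, 1, 7, 45, 25, 11, 19, 31]
Tree (level-order array): [12, 1, 45, None, 7, 25, None, None, 11, 19, 31]
Compute height bottom-up (empty subtree = -1):
  height(11) = 1 + max(-1, -1) = 0
  height(7) = 1 + max(-1, 0) = 1
  height(1) = 1 + max(-1, 1) = 2
  height(19) = 1 + max(-1, -1) = 0
  height(31) = 1 + max(-1, -1) = 0
  height(25) = 1 + max(0, 0) = 1
  height(45) = 1 + max(1, -1) = 2
  height(12) = 1 + max(2, 2) = 3
Height = 3


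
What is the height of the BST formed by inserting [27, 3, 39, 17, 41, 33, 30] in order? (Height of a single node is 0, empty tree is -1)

Insertion order: [27, 3, 39, 17, 41, 33, 30]
Tree (level-order array): [27, 3, 39, None, 17, 33, 41, None, None, 30]
Compute height bottom-up (empty subtree = -1):
  height(17) = 1 + max(-1, -1) = 0
  height(3) = 1 + max(-1, 0) = 1
  height(30) = 1 + max(-1, -1) = 0
  height(33) = 1 + max(0, -1) = 1
  height(41) = 1 + max(-1, -1) = 0
  height(39) = 1 + max(1, 0) = 2
  height(27) = 1 + max(1, 2) = 3
Height = 3


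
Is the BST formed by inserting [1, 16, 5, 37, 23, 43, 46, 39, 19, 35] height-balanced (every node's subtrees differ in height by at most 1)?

Tree (level-order array): [1, None, 16, 5, 37, None, None, 23, 43, 19, 35, 39, 46]
Definition: a tree is height-balanced if, at every node, |h(left) - h(right)| <= 1 (empty subtree has height -1).
Bottom-up per-node check:
  node 5: h_left=-1, h_right=-1, diff=0 [OK], height=0
  node 19: h_left=-1, h_right=-1, diff=0 [OK], height=0
  node 35: h_left=-1, h_right=-1, diff=0 [OK], height=0
  node 23: h_left=0, h_right=0, diff=0 [OK], height=1
  node 39: h_left=-1, h_right=-1, diff=0 [OK], height=0
  node 46: h_left=-1, h_right=-1, diff=0 [OK], height=0
  node 43: h_left=0, h_right=0, diff=0 [OK], height=1
  node 37: h_left=1, h_right=1, diff=0 [OK], height=2
  node 16: h_left=0, h_right=2, diff=2 [FAIL (|0-2|=2 > 1)], height=3
  node 1: h_left=-1, h_right=3, diff=4 [FAIL (|-1-3|=4 > 1)], height=4
Node 16 violates the condition: |0 - 2| = 2 > 1.
Result: Not balanced


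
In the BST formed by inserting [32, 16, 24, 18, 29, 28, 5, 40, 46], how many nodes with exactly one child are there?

Tree built from: [32, 16, 24, 18, 29, 28, 5, 40, 46]
Tree (level-order array): [32, 16, 40, 5, 24, None, 46, None, None, 18, 29, None, None, None, None, 28]
Rule: These are nodes with exactly 1 non-null child.
Per-node child counts:
  node 32: 2 child(ren)
  node 16: 2 child(ren)
  node 5: 0 child(ren)
  node 24: 2 child(ren)
  node 18: 0 child(ren)
  node 29: 1 child(ren)
  node 28: 0 child(ren)
  node 40: 1 child(ren)
  node 46: 0 child(ren)
Matching nodes: [29, 40]
Count of nodes with exactly one child: 2


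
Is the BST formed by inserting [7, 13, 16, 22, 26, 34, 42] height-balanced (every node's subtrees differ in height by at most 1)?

Tree (level-order array): [7, None, 13, None, 16, None, 22, None, 26, None, 34, None, 42]
Definition: a tree is height-balanced if, at every node, |h(left) - h(right)| <= 1 (empty subtree has height -1).
Bottom-up per-node check:
  node 42: h_left=-1, h_right=-1, diff=0 [OK], height=0
  node 34: h_left=-1, h_right=0, diff=1 [OK], height=1
  node 26: h_left=-1, h_right=1, diff=2 [FAIL (|-1-1|=2 > 1)], height=2
  node 22: h_left=-1, h_right=2, diff=3 [FAIL (|-1-2|=3 > 1)], height=3
  node 16: h_left=-1, h_right=3, diff=4 [FAIL (|-1-3|=4 > 1)], height=4
  node 13: h_left=-1, h_right=4, diff=5 [FAIL (|-1-4|=5 > 1)], height=5
  node 7: h_left=-1, h_right=5, diff=6 [FAIL (|-1-5|=6 > 1)], height=6
Node 26 violates the condition: |-1 - 1| = 2 > 1.
Result: Not balanced


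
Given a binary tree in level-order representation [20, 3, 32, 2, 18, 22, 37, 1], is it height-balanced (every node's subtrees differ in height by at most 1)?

Tree (level-order array): [20, 3, 32, 2, 18, 22, 37, 1]
Definition: a tree is height-balanced if, at every node, |h(left) - h(right)| <= 1 (empty subtree has height -1).
Bottom-up per-node check:
  node 1: h_left=-1, h_right=-1, diff=0 [OK], height=0
  node 2: h_left=0, h_right=-1, diff=1 [OK], height=1
  node 18: h_left=-1, h_right=-1, diff=0 [OK], height=0
  node 3: h_left=1, h_right=0, diff=1 [OK], height=2
  node 22: h_left=-1, h_right=-1, diff=0 [OK], height=0
  node 37: h_left=-1, h_right=-1, diff=0 [OK], height=0
  node 32: h_left=0, h_right=0, diff=0 [OK], height=1
  node 20: h_left=2, h_right=1, diff=1 [OK], height=3
All nodes satisfy the balance condition.
Result: Balanced


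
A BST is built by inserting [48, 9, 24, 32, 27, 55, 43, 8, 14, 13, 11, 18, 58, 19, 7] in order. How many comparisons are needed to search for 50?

Search path for 50: 48 -> 55
Found: False
Comparisons: 2


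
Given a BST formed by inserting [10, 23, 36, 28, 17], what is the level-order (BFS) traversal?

Tree insertion order: [10, 23, 36, 28, 17]
Tree (level-order array): [10, None, 23, 17, 36, None, None, 28]
BFS from the root, enqueuing left then right child of each popped node:
  queue [10] -> pop 10, enqueue [23], visited so far: [10]
  queue [23] -> pop 23, enqueue [17, 36], visited so far: [10, 23]
  queue [17, 36] -> pop 17, enqueue [none], visited so far: [10, 23, 17]
  queue [36] -> pop 36, enqueue [28], visited so far: [10, 23, 17, 36]
  queue [28] -> pop 28, enqueue [none], visited so far: [10, 23, 17, 36, 28]
Result: [10, 23, 17, 36, 28]


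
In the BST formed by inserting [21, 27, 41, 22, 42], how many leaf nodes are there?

Tree built from: [21, 27, 41, 22, 42]
Tree (level-order array): [21, None, 27, 22, 41, None, None, None, 42]
Rule: A leaf has 0 children.
Per-node child counts:
  node 21: 1 child(ren)
  node 27: 2 child(ren)
  node 22: 0 child(ren)
  node 41: 1 child(ren)
  node 42: 0 child(ren)
Matching nodes: [22, 42]
Count of leaf nodes: 2


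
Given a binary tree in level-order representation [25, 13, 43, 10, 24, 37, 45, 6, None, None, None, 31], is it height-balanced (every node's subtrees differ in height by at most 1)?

Tree (level-order array): [25, 13, 43, 10, 24, 37, 45, 6, None, None, None, 31]
Definition: a tree is height-balanced if, at every node, |h(left) - h(right)| <= 1 (empty subtree has height -1).
Bottom-up per-node check:
  node 6: h_left=-1, h_right=-1, diff=0 [OK], height=0
  node 10: h_left=0, h_right=-1, diff=1 [OK], height=1
  node 24: h_left=-1, h_right=-1, diff=0 [OK], height=0
  node 13: h_left=1, h_right=0, diff=1 [OK], height=2
  node 31: h_left=-1, h_right=-1, diff=0 [OK], height=0
  node 37: h_left=0, h_right=-1, diff=1 [OK], height=1
  node 45: h_left=-1, h_right=-1, diff=0 [OK], height=0
  node 43: h_left=1, h_right=0, diff=1 [OK], height=2
  node 25: h_left=2, h_right=2, diff=0 [OK], height=3
All nodes satisfy the balance condition.
Result: Balanced


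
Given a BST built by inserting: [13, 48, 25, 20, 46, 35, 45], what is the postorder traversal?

Tree insertion order: [13, 48, 25, 20, 46, 35, 45]
Tree (level-order array): [13, None, 48, 25, None, 20, 46, None, None, 35, None, None, 45]
Postorder traversal: [20, 45, 35, 46, 25, 48, 13]


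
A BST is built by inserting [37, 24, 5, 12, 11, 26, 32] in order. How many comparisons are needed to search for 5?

Search path for 5: 37 -> 24 -> 5
Found: True
Comparisons: 3


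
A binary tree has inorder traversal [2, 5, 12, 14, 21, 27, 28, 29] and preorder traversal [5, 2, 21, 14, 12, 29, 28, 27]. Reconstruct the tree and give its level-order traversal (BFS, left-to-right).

Inorder:  [2, 5, 12, 14, 21, 27, 28, 29]
Preorder: [5, 2, 21, 14, 12, 29, 28, 27]
Algorithm: preorder visits root first, so consume preorder in order;
for each root, split the current inorder slice at that value into
left-subtree inorder and right-subtree inorder, then recurse.
Recursive splits:
  root=5; inorder splits into left=[2], right=[12, 14, 21, 27, 28, 29]
  root=2; inorder splits into left=[], right=[]
  root=21; inorder splits into left=[12, 14], right=[27, 28, 29]
  root=14; inorder splits into left=[12], right=[]
  root=12; inorder splits into left=[], right=[]
  root=29; inorder splits into left=[27, 28], right=[]
  root=28; inorder splits into left=[27], right=[]
  root=27; inorder splits into left=[], right=[]
Reconstructed level-order: [5, 2, 21, 14, 29, 12, 28, 27]


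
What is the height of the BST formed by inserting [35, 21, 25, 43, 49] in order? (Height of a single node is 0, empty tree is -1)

Insertion order: [35, 21, 25, 43, 49]
Tree (level-order array): [35, 21, 43, None, 25, None, 49]
Compute height bottom-up (empty subtree = -1):
  height(25) = 1 + max(-1, -1) = 0
  height(21) = 1 + max(-1, 0) = 1
  height(49) = 1 + max(-1, -1) = 0
  height(43) = 1 + max(-1, 0) = 1
  height(35) = 1 + max(1, 1) = 2
Height = 2


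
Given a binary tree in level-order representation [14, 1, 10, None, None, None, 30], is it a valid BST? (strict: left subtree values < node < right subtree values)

Level-order array: [14, 1, 10, None, None, None, 30]
Validate using subtree bounds (lo, hi): at each node, require lo < value < hi,
then recurse left with hi=value and right with lo=value.
Preorder trace (stopping at first violation):
  at node 14 with bounds (-inf, +inf): OK
  at node 1 with bounds (-inf, 14): OK
  at node 10 with bounds (14, +inf): VIOLATION
Node 10 violates its bound: not (14 < 10 < +inf).
Result: Not a valid BST


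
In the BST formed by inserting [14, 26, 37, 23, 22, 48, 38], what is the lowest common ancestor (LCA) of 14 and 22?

Tree insertion order: [14, 26, 37, 23, 22, 48, 38]
Tree (level-order array): [14, None, 26, 23, 37, 22, None, None, 48, None, None, 38]
In a BST, the LCA of p=14, q=22 is the first node v on the
root-to-leaf path with p <= v <= q (go left if both < v, right if both > v).
Walk from root:
  at 14: 14 <= 14 <= 22, this is the LCA
LCA = 14


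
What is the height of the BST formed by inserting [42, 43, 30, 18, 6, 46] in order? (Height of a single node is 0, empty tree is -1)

Insertion order: [42, 43, 30, 18, 6, 46]
Tree (level-order array): [42, 30, 43, 18, None, None, 46, 6]
Compute height bottom-up (empty subtree = -1):
  height(6) = 1 + max(-1, -1) = 0
  height(18) = 1 + max(0, -1) = 1
  height(30) = 1 + max(1, -1) = 2
  height(46) = 1 + max(-1, -1) = 0
  height(43) = 1 + max(-1, 0) = 1
  height(42) = 1 + max(2, 1) = 3
Height = 3


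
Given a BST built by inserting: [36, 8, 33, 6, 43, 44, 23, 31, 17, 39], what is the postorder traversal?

Tree insertion order: [36, 8, 33, 6, 43, 44, 23, 31, 17, 39]
Tree (level-order array): [36, 8, 43, 6, 33, 39, 44, None, None, 23, None, None, None, None, None, 17, 31]
Postorder traversal: [6, 17, 31, 23, 33, 8, 39, 44, 43, 36]


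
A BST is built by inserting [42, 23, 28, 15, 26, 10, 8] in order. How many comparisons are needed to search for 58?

Search path for 58: 42
Found: False
Comparisons: 1


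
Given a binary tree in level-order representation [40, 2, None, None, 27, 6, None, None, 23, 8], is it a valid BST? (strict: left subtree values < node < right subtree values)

Level-order array: [40, 2, None, None, 27, 6, None, None, 23, 8]
Validate using subtree bounds (lo, hi): at each node, require lo < value < hi,
then recurse left with hi=value and right with lo=value.
Preorder trace (stopping at first violation):
  at node 40 with bounds (-inf, +inf): OK
  at node 2 with bounds (-inf, 40): OK
  at node 27 with bounds (2, 40): OK
  at node 6 with bounds (2, 27): OK
  at node 23 with bounds (6, 27): OK
  at node 8 with bounds (6, 23): OK
No violation found at any node.
Result: Valid BST


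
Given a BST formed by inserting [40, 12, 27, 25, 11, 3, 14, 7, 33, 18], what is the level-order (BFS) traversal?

Tree insertion order: [40, 12, 27, 25, 11, 3, 14, 7, 33, 18]
Tree (level-order array): [40, 12, None, 11, 27, 3, None, 25, 33, None, 7, 14, None, None, None, None, None, None, 18]
BFS from the root, enqueuing left then right child of each popped node:
  queue [40] -> pop 40, enqueue [12], visited so far: [40]
  queue [12] -> pop 12, enqueue [11, 27], visited so far: [40, 12]
  queue [11, 27] -> pop 11, enqueue [3], visited so far: [40, 12, 11]
  queue [27, 3] -> pop 27, enqueue [25, 33], visited so far: [40, 12, 11, 27]
  queue [3, 25, 33] -> pop 3, enqueue [7], visited so far: [40, 12, 11, 27, 3]
  queue [25, 33, 7] -> pop 25, enqueue [14], visited so far: [40, 12, 11, 27, 3, 25]
  queue [33, 7, 14] -> pop 33, enqueue [none], visited so far: [40, 12, 11, 27, 3, 25, 33]
  queue [7, 14] -> pop 7, enqueue [none], visited so far: [40, 12, 11, 27, 3, 25, 33, 7]
  queue [14] -> pop 14, enqueue [18], visited so far: [40, 12, 11, 27, 3, 25, 33, 7, 14]
  queue [18] -> pop 18, enqueue [none], visited so far: [40, 12, 11, 27, 3, 25, 33, 7, 14, 18]
Result: [40, 12, 11, 27, 3, 25, 33, 7, 14, 18]


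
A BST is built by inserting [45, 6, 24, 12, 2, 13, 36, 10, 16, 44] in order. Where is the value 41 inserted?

Starting tree (level order): [45, 6, None, 2, 24, None, None, 12, 36, 10, 13, None, 44, None, None, None, 16]
Insertion path: 45 -> 6 -> 24 -> 36 -> 44
Result: insert 41 as left child of 44
Final tree (level order): [45, 6, None, 2, 24, None, None, 12, 36, 10, 13, None, 44, None, None, None, 16, 41]


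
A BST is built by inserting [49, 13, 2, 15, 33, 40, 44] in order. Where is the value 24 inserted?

Starting tree (level order): [49, 13, None, 2, 15, None, None, None, 33, None, 40, None, 44]
Insertion path: 49 -> 13 -> 15 -> 33
Result: insert 24 as left child of 33
Final tree (level order): [49, 13, None, 2, 15, None, None, None, 33, 24, 40, None, None, None, 44]
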